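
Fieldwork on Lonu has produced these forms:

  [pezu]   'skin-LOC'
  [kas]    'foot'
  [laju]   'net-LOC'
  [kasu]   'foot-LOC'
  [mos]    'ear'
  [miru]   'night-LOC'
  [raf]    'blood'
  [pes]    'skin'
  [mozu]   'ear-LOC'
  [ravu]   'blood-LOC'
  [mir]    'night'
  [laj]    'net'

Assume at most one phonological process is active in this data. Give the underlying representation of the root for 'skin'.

/pez/

In [pes] and [pezu] the final segment of 'skin' alternates: [s] ~ [z].
If /s/ were underlying and a rule turned it into [z] before the LOC suffix, 'foot' would also alternate; but it has [s] in both [kas] and [kasu].
The underlying segment must be /z/; voiced obstruents become voiceless word-finally, yielding [s] there.
The underlying form of 'skin' is therefore /pez/.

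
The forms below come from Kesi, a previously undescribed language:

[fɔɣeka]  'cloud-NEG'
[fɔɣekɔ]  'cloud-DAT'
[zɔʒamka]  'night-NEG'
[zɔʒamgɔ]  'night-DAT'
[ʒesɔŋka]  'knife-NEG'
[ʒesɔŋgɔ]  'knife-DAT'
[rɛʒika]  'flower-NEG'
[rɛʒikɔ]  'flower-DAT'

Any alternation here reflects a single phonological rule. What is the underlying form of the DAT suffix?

The DAT morpheme has two allomorphs, [-gɔ] and [-kɔ].
The NEG suffix, which begins with [k], is invariant after every stem; so [k] is not altered by any rule here.
The DAT suffix is therefore /-gɔ/ underlyingly, with post-vocalic devoicing: voiced stops become voiceless after a vowel.

/-gɔ/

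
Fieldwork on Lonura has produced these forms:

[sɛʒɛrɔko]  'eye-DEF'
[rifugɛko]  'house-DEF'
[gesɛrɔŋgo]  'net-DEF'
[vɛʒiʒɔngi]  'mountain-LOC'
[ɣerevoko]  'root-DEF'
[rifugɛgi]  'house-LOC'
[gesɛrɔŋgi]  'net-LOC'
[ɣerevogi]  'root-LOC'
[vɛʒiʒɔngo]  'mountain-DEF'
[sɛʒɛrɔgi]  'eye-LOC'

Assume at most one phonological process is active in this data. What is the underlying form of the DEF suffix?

The DEF morpheme has two allomorphs, [-go] and [-ko].
By contrast the LOC suffix keeps its initial [g] throughout — that segment must be underlying.
So the underlying form is /-ko/, and voiceless stops become voiced after a nasal.

/-ko/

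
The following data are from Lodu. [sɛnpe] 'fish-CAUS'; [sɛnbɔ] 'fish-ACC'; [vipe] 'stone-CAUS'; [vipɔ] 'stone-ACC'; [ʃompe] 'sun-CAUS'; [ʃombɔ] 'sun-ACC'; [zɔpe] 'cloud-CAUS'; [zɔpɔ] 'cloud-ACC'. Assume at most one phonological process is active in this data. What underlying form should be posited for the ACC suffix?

/-bɔ/

The ACC suffix surfaces as [-bɔ] and [-pɔ], depending on the final segment of the stem.
The CAUS suffix, which begins with [p], is invariant after every stem; so [p] is not altered by any rule here.
So the underlying form is /-bɔ/, and voiced stops become voiceless after a vowel.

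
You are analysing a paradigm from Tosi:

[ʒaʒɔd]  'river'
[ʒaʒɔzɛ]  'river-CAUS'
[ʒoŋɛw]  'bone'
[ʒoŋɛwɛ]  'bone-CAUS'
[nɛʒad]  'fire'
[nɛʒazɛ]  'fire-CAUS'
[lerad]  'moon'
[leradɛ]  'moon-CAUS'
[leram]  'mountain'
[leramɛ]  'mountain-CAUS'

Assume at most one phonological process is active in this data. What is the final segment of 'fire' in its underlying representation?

/z/

The root 'fire' surfaces as [nɛʒad] and [nɛʒazɛ], with a stem-final [d] ~ [z] alternation.
The stem 'moon' ([lerad], [leradɛ]) shows [d] unchanged in both environments, so [d] cannot be basic with [z] derived before the CAUS suffix.
The underlying segment must be /z/; voiced fricatives become stops word-finally, yielding [d] there.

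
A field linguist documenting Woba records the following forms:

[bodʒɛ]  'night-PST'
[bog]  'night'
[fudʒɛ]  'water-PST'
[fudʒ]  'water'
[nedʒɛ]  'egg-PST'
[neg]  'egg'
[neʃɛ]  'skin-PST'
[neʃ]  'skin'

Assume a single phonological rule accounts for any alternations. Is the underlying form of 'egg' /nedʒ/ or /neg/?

'egg' shows [dʒ] ~ [g] at the end of the stem ([nedʒɛ] vs [neg]).
But 'water' keeps [dʒ] in both environments ([fudʒɛ], [fudʒ]), so there is no rule changing /dʒ/ to [g] in isolation.
So /g/ is underlying, and a rule of palatalization before a front vowel — /g/ becomes palato-alveolar [dʒ] before a front vowel — gives [dʒ].

/neg/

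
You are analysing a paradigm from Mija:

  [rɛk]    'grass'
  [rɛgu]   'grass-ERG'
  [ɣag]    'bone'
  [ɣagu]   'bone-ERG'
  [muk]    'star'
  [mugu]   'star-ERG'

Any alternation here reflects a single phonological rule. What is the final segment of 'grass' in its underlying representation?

/k/

'grass' shows [k] ~ [g] at the end of the stem ([rɛk] vs [rɛgu]).
If /g/ were underlying and a rule turned it into [k] in isolation, 'bone' would also alternate; but it has [g] in both [ɣag] and [ɣagu].
Therefore /k/ is basic and [g] is derived by intervocalic voicing (voiceless stops become voiced between vowels).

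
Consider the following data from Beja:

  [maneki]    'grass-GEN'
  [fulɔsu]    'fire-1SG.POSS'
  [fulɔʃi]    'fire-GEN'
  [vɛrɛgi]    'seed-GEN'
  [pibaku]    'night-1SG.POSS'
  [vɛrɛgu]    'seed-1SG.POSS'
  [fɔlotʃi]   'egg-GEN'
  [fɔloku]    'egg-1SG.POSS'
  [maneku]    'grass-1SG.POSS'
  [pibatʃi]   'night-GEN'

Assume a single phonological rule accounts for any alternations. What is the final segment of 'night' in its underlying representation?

/tʃ/

In [pibaku] and [pibatʃi] the final segment of 'night' alternates: [k] ~ [tʃ].
But 'grass' keeps [k] in both environments ([maneku], [maneki]), so there is no rule changing /k/ to [tʃ] before the GEN suffix.
Therefore /tʃ/ is basic and [k] is derived by depalatalization (palato-alveolar /tʃ/ and /ʃ/ become [k] and [s] when no front vowel follows).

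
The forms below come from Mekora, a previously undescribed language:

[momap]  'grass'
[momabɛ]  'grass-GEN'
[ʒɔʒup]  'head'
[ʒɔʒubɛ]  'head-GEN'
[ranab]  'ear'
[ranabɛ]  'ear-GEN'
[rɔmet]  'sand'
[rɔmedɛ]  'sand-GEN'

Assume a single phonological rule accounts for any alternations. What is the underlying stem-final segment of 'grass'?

/p/

The root 'grass' surfaces as [momap] and [momabɛ], with a stem-final [p] ~ [b] alternation.
The stem 'ear' ([ranab], [ranabɛ]) shows [b] unchanged in both environments, so [b] cannot be basic with [p] derived in isolation.
Therefore /p/ is basic and [b] is derived by intervocalic voicing (voiceless stops become voiced between vowels).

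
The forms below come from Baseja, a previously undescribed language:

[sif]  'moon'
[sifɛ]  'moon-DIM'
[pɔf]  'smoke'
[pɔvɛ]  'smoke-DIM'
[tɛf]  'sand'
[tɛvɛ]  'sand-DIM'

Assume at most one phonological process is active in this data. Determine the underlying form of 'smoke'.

/pɔv/

The root 'smoke' surfaces as [pɔf] and [pɔvɛ], with a stem-final [f] ~ [v] alternation.
If /f/ were underlying and a rule turned it into [v] before the DIM suffix, 'moon' would also alternate; but it has [f] in both [sif] and [sifɛ].
Therefore /v/ is basic and [f] is derived by word-final obstruent devoicing (voiced obstruents become voiceless word-finally).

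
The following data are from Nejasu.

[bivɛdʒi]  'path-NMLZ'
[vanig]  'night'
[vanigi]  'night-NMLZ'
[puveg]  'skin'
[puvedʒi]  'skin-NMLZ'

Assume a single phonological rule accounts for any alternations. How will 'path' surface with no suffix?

The stem for 'skin' ends in [g] in [puveg] but [dʒ] in [puvedʒi].
Compare 'night', with invariant [g] in [vanig] and [vanigi]: an analysis with underlying /g/ and a rule producing [dʒ] before the NMLZ suffix would wrongly predict alternation here too.
Therefore /dʒ/ is basic and [g] is derived by depalatalization (palato-alveolar /dʒ/ becomes [g] when no front vowel follows).
From [bivɛdʒi] the stem 'path' is /bivɛdʒ/; when no front vowel follows this yields [bivɛg].

[bivɛg]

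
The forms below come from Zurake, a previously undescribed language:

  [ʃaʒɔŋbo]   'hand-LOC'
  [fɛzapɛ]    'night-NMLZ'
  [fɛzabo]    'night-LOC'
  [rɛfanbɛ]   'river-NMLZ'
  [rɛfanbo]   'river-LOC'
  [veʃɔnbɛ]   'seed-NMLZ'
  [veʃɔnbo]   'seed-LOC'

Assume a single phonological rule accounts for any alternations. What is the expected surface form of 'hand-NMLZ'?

[ʃaʒɔŋbɛ]

The NMLZ morpheme has two allomorphs, [-bɛ] and [-pɛ].
The LOC suffix, which begins with [b], is invariant after every stem; so [b] is not altered by any rule here.
The NMLZ suffix is therefore /-pɛ/ underlyingly, with post-nasal voicing: voiceless stops become voiced after a nasal.
After 'hand', which ends in a nasal, the suffix surfaces as [-bɛ], giving [ʃaʒɔŋbɛ].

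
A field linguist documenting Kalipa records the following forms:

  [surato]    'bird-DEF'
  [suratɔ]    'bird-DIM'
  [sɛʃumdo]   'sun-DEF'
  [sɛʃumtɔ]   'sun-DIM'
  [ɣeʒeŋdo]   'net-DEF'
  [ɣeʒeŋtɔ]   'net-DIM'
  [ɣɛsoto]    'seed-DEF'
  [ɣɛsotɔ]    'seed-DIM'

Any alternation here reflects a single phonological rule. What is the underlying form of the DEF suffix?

/-do/

The DEF morpheme has two allomorphs, [-do] and [-to].
By contrast the DIM suffix keeps its initial [t] throughout — that segment must be underlying.
The DEF suffix is therefore /-do/ underlyingly, with post-vocalic devoicing: voiced stops become voiceless after a vowel.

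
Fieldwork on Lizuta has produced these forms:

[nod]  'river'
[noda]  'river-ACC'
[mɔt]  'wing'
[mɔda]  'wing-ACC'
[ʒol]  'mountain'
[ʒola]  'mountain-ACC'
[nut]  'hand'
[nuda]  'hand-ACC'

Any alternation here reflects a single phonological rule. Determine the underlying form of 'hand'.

/nut/

'hand' shows [t] ~ [d] at the end of the stem ([nut] vs [nuda]).
If /d/ were underlying and a rule turned it into [t] in isolation, 'river' would also alternate; but it has [d] in both [nod] and [noda].
So /t/ is underlying, and a rule of intervocalic voicing — voiceless stops become voiced between vowels — gives [d].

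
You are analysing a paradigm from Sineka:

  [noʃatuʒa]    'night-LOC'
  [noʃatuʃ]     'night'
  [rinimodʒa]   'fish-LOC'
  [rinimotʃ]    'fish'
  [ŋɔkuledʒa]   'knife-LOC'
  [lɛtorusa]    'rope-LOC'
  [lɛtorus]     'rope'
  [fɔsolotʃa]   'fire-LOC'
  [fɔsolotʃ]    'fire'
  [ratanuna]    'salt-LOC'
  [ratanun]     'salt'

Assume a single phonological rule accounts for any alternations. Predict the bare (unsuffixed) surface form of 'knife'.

[ŋɔkuletʃ]

In [rinimodʒa] and [rinimotʃ] the final segment of 'fish' alternates: [dʒ] ~ [tʃ].
But 'fire' keeps [tʃ] in both environments ([fɔsolotʃa], [fɔsolotʃ]), so there is no rule changing /tʃ/ to [dʒ] before the LOC suffix.
So /dʒ/ is underlying, and a rule of word-final obstruent devoicing — voiced obstruents become voiceless word-finally — gives [tʃ].
The one attested form of 'knife', [ŋɔkuledʒa], shows underlying /ŋɔkuledʒ/. Applying the same rule word-finally gives [ŋɔkuletʃ].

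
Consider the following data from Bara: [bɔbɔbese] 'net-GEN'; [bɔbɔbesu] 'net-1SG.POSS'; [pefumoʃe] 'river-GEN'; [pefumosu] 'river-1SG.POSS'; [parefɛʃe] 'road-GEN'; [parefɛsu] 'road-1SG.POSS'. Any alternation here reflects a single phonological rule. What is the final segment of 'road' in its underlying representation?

'road' shows [ʃ] ~ [s] at the end of the stem ([parefɛʃe] vs [parefɛsu]).
Compare 'net', with invariant [s] in [bɔbɔbese] and [bɔbɔbesu]: an analysis with underlying /s/ and a rule producing [ʃ] before the GEN suffix would wrongly predict alternation here too.
The alternation reflects depalatalization: palato-alveolar /ʃ/ becomes [s] when no front vowel follows. /ʃ/ is underlying.

/ʃ/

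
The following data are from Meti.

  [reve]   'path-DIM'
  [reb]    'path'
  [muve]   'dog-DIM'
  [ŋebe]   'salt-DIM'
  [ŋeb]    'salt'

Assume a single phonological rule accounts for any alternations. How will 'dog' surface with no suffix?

'path' shows [v] ~ [b] at the end of the stem ([reve] vs [reb]).
The stem 'salt' ([ŋebe], [ŋeb]) shows [b] unchanged in both environments, so [b] cannot be basic with [v] derived before the DIM suffix.
The underlying segment must be /v/; voiced fricatives become stops word-finally, yielding [b] there.
From [muve] the stem 'dog' is /muv/; word-finally this yields [mub].

[mub]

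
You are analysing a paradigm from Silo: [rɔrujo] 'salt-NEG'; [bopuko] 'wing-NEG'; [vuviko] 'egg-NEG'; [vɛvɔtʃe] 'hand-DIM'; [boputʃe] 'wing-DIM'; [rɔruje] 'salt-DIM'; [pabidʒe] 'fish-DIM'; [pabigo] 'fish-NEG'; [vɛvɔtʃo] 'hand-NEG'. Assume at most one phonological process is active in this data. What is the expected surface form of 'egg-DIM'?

'wing' shows [tʃ] ~ [k] at the end of the stem ([boputʃe] vs [bopuko]).
The stem 'hand' ([vɛvɔtʃe], [vɛvɔtʃo]) shows [tʃ] unchanged in both environments, so [tʃ] cannot be basic with [k] derived before the NEG suffix.
So /k/ is underlying, and a rule of palatalization before a front vowel — /k/ and /g/ become palato-alveolar [tʃ] and [dʒ] before a front vowel — gives [tʃ].
From [vuviko] the stem 'egg' is /vuvik/; before a front vowel this yields [vuvitʃe].

[vuvitʃe]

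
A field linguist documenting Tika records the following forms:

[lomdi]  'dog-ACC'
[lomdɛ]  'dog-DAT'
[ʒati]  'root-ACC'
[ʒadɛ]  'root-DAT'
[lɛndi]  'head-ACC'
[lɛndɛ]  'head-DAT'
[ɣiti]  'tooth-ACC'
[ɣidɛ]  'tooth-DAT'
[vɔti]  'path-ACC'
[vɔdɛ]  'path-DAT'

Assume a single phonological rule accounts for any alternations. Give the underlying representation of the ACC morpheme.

/-ti/

The ACC suffix surfaces as [-di] and [-ti], depending on the final segment of the stem.
The DAT suffix, which begins with [d], is invariant after every stem; so [d] is not altered by any rule here.
So the underlying form is /-ti/, and voiceless stops become voiced after a nasal.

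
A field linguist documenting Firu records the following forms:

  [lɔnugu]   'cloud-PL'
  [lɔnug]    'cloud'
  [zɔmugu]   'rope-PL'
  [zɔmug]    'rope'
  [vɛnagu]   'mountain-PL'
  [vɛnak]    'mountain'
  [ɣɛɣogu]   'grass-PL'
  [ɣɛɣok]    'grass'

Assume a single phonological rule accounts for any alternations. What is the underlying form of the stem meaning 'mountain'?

In [vɛnagu] and [vɛnak] the final segment of 'mountain' alternates: [g] ~ [k].
If /g/ were underlying and a rule turned it into [k] in isolation, 'rope' would also alternate; but it has [g] in both [zɔmugu] and [zɔmug].
So /k/ is underlying, and a rule of intervocalic voicing — voiceless stops become voiced between vowels — gives [g].

/vɛnak/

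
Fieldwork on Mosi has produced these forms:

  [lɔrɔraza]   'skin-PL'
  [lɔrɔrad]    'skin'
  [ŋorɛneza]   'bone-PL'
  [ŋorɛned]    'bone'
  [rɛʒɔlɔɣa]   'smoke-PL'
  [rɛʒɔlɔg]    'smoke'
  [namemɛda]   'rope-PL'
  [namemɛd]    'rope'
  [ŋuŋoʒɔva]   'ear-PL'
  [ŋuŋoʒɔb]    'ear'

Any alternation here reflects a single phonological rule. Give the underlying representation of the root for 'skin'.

/lɔrɔraz/

The root 'skin' surfaces as [lɔrɔraza] and [lɔrɔrad], with a stem-final [z] ~ [d] alternation.
Compare 'rope', with invariant [d] in [namemɛda] and [namemɛd]: an analysis with underlying /d/ and a rule producing [z] before the PL suffix would wrongly predict alternation here too.
Therefore /z/ is basic and [d] is derived by word-final hardening (voiced fricatives become stops word-finally).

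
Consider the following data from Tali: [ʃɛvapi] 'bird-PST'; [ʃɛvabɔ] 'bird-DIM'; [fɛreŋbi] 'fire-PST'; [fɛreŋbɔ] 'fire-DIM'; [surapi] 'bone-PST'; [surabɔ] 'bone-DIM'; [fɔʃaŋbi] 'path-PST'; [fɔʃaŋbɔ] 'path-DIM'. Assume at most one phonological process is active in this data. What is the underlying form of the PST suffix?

The PST morpheme has two allomorphs, [-bi] and [-pi].
By contrast the DIM suffix keeps its initial [b] throughout — that segment must be underlying.
The PST suffix is therefore /-pi/ underlyingly, with post-nasal voicing: voiceless stops become voiced after a nasal.

/-pi/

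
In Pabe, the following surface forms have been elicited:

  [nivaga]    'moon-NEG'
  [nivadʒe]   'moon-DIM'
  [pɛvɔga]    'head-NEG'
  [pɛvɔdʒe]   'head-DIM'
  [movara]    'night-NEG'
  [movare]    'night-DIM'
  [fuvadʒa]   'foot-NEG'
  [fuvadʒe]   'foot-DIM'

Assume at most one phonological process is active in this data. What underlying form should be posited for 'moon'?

'moon' shows [g] ~ [dʒ] at the end of the stem ([nivaga] vs [nivadʒe]).
Compare 'foot', with invariant [dʒ] in [fuvadʒa] and [fuvadʒe]: an analysis with underlying /dʒ/ and a rule producing [g] before the NEG suffix would wrongly predict alternation here too.
The underlying segment must be /g/; /g/ becomes palato-alveolar [dʒ] before a front vowel, yielding [dʒ] there.

/nivag/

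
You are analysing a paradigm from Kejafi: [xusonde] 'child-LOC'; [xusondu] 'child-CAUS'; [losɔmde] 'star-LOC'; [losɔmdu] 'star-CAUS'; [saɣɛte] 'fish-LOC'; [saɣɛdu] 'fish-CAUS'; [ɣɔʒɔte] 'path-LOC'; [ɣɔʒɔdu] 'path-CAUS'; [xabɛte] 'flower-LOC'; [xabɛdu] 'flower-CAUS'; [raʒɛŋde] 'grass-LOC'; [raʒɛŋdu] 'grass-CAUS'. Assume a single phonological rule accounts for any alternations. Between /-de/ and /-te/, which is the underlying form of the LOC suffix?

/-te/

The LOC morpheme has two allomorphs, [-de] and [-te].
The CAUS suffix, which begins with [d], is invariant after every stem; so [d] is not altered by any rule here.
The LOC suffix is therefore /-te/ underlyingly, with post-nasal voicing: voiceless stops become voiced after a nasal.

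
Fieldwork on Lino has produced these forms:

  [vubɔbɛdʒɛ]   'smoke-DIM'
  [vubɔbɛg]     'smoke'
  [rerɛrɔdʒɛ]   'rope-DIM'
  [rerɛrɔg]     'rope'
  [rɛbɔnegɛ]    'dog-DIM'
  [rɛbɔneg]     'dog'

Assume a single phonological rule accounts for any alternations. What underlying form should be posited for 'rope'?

In [rerɛrɔdʒɛ] and [rerɛrɔg] the final segment of 'rope' alternates: [dʒ] ~ [g].
Compare 'dog', with invariant [g] in [rɛbɔnegɛ] and [rɛbɔneg]: an analysis with underlying /g/ and a rule producing [dʒ] before the DIM suffix would wrongly predict alternation here too.
The alternation reflects depalatalization: palato-alveolar /dʒ/ becomes [g] when no front vowel follows. /dʒ/ is underlying.
The underlying form of 'rope' is therefore /rerɛrɔdʒ/.

/rerɛrɔdʒ/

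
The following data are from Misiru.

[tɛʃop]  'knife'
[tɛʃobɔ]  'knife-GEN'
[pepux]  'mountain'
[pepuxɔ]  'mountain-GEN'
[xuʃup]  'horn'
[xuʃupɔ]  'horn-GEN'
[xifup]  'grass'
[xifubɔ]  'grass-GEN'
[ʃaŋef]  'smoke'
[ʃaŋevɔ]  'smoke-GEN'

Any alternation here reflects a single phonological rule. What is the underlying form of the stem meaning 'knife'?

/tɛʃob/

The stem for 'knife' ends in [p] in [tɛʃop] but [b] in [tɛʃobɔ].
But 'horn' keeps [p] in both environments ([xuʃup], [xuʃupɔ]), so there is no rule changing /p/ to [b] before the GEN suffix.
Therefore /b/ is basic and [p] is derived by word-final obstruent devoicing (voiced obstruents become voiceless word-finally).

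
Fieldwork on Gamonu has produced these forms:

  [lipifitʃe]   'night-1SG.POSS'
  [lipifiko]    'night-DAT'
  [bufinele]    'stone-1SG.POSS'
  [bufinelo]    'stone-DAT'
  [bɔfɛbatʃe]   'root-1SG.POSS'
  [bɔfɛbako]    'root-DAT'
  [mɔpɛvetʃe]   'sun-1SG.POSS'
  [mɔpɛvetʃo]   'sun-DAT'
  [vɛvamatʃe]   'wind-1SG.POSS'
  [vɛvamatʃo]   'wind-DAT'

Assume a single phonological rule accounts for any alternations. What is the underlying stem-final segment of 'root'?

The stem for 'root' ends in [tʃ] in [bɔfɛbatʃe] but [k] in [bɔfɛbako].
The stem 'sun' ([mɔpɛvetʃe], [mɔpɛvetʃo]) shows [tʃ] unchanged in both environments, so [tʃ] cannot be basic with [k] derived before the DAT suffix.
The alternation reflects palatalization before a front vowel: /k/ becomes palato-alveolar [tʃ] before a front vowel. /k/ is underlying.

/k/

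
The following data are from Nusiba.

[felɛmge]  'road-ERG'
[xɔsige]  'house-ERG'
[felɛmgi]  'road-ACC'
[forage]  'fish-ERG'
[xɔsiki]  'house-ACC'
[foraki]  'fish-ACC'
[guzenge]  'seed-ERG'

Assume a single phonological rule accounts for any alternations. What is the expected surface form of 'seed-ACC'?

The ACC suffix surfaces as [-gi] and [-ki], depending on the final segment of the stem.
By contrast the ERG suffix keeps its initial [g] throughout — that segment must be underlying.
The ACC suffix is therefore /-ki/ underlyingly, with post-nasal voicing: voiceless stops become voiced after a nasal.
After 'seed', which ends in a nasal, the suffix surfaces as [-gi], giving [guzengi].

[guzengi]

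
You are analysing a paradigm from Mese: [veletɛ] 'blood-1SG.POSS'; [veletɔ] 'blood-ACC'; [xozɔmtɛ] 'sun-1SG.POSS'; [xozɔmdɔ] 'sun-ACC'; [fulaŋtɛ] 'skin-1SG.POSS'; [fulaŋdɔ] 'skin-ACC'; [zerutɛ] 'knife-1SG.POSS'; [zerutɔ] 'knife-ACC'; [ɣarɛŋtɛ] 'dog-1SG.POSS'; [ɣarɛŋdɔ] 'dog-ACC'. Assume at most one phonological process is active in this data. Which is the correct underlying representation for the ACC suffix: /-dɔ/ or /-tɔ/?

/-dɔ/

The ACC suffix surfaces as [-dɔ] and [-tɔ], depending on the final segment of the stem.
By contrast the 1SG.POSS suffix keeps its initial [t] throughout — that segment must be underlying.
So the underlying form is /-dɔ/, and voiced stops become voiceless after a vowel.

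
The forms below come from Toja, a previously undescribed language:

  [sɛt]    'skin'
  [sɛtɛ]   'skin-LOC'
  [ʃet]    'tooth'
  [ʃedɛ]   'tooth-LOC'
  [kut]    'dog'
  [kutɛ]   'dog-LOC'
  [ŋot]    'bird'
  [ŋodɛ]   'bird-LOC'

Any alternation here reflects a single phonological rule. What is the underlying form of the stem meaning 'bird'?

/ŋod/

'bird' shows [t] ~ [d] at the end of the stem ([ŋot] vs [ŋodɛ]).
But 'skin' keeps [t] in both environments ([sɛt], [sɛtɛ]), so there is no rule changing /t/ to [d] before the LOC suffix.
So /d/ is underlying, and a rule of word-final obstruent devoicing — voiced obstruents become voiceless word-finally — gives [t].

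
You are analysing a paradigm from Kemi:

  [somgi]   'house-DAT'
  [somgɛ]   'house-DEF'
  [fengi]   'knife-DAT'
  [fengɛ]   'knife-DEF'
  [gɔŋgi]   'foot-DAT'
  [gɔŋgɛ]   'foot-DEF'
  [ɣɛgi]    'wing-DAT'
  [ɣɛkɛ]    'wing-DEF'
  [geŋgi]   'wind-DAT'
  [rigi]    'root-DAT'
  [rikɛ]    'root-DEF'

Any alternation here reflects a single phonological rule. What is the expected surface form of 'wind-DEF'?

[geŋgɛ]

The DEF morpheme has two allomorphs, [-gɛ] and [-kɛ].
By contrast the DAT suffix keeps its initial [g] throughout — that segment must be underlying.
The DEF suffix is therefore /-kɛ/ underlyingly, with post-nasal voicing: voiceless stops become voiced after a nasal.
After 'wind', which ends in a nasal, the suffix surfaces as [-gɛ], giving [geŋgɛ].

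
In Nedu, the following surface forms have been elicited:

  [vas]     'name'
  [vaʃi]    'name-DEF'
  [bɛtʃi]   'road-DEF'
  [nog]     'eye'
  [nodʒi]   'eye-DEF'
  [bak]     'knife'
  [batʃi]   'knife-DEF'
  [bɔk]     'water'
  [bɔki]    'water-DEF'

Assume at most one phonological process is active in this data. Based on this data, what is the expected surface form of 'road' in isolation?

The stem for 'knife' ends in [k] in [bak] but [tʃ] in [batʃi].
If /k/ were underlying and a rule turned it into [tʃ] before the DEF suffix, 'water' would also alternate; but it has [k] in both [bɔk] and [bɔki].
Therefore /tʃ/ is basic and [k] is derived by depalatalization (palato-alveolar /tʃ/, /dʒ/ and /ʃ/ become [k], [g] and [s] when no front vowel follows).
From [bɛtʃi] the stem 'road' is /bɛtʃ/; when no front vowel follows this yields [bɛk].

[bɛk]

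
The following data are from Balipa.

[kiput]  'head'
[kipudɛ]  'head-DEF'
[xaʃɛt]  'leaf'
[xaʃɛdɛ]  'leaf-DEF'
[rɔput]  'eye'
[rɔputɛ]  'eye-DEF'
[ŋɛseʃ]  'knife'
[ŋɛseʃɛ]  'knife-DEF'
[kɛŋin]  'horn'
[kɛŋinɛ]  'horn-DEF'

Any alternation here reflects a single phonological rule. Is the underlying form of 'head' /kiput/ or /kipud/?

/kipud/

The stem for 'head' ends in [t] in [kiput] but [d] in [kipudɛ].
But 'eye' keeps [t] in both environments ([rɔput], [rɔputɛ]), so there is no rule changing /t/ to [d] before the DEF suffix.
The underlying segment must be /d/; voiced obstruents become voiceless word-finally, yielding [t] there.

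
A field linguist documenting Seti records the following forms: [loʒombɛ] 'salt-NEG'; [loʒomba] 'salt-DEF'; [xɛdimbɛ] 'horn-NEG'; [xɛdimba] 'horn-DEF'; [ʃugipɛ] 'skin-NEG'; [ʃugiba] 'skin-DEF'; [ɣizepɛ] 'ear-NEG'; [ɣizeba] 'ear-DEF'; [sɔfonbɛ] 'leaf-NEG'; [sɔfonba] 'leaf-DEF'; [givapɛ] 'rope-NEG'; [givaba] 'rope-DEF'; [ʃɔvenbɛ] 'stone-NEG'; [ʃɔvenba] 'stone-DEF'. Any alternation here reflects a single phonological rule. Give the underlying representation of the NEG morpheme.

The NEG suffix surfaces as [-bɛ] and [-pɛ], depending on the final segment of the stem.
By contrast the DEF suffix keeps its initial [b] throughout — that segment must be underlying.
The NEG suffix is therefore /-pɛ/ underlyingly, with post-nasal voicing: voiceless stops become voiced after a nasal.

/-pɛ/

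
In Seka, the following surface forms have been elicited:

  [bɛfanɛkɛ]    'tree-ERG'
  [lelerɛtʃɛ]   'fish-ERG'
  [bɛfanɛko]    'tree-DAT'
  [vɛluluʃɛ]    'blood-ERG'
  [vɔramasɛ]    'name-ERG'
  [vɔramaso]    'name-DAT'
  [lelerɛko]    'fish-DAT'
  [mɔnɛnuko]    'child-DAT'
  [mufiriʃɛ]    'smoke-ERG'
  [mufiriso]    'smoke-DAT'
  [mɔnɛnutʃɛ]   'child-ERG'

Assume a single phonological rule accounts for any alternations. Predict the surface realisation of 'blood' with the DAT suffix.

[vɛluluso]

The stem for 'smoke' ends in [s] in [mufiriso] but [ʃ] in [mufiriʃɛ].
If /s/ were underlying and a rule turned it into [ʃ] before the ERG suffix, 'name' would also alternate; but it has [s] in both [vɔramaso] and [vɔramasɛ].
The underlying segment must be /ʃ/; palato-alveolar /tʃ/ and /ʃ/ become [k] and [s] when no front vowel follows, yielding [s] there.
From [vɛluluʃɛ] the stem 'blood' is /vɛluluʃ/; when no front vowel follows this yields [vɛluluso].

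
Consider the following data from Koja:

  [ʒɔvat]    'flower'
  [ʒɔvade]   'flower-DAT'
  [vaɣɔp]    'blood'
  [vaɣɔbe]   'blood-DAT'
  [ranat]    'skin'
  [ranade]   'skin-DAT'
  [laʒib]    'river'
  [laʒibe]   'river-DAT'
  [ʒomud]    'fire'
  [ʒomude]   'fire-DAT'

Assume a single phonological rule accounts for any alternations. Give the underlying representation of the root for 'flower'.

In [ʒɔvat] and [ʒɔvade] the final segment of 'flower' alternates: [t] ~ [d].
The stem 'fire' ([ʒomud], [ʒomude]) shows [d] unchanged in both environments, so [d] cannot be basic with [t] derived in isolation.
Therefore /t/ is basic and [d] is derived by intervocalic voicing (voiceless stops become voiced between vowels).
Hence 'flower' is /ʒɔvat/ underlyingly.

/ʒɔvat/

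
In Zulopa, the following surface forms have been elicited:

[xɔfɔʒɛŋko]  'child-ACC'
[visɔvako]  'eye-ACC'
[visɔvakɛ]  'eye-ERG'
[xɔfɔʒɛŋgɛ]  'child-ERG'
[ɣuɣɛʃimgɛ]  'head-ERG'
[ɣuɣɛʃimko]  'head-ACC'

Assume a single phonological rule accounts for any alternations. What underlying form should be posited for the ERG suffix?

/-gɛ/

The ERG morpheme has two allomorphs, [-gɛ] and [-kɛ].
The ACC suffix, which begins with [k], is invariant after every stem; so [k] is not altered by any rule here.
The ERG suffix is therefore /-gɛ/ underlyingly, with post-vocalic devoicing: voiced stops become voiceless after a vowel.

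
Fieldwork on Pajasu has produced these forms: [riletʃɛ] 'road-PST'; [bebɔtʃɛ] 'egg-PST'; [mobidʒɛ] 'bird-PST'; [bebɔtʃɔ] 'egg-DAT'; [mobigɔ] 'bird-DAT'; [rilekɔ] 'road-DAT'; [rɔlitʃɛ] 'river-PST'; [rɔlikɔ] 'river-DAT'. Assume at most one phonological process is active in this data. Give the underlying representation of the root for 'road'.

/rilek/

The root 'road' surfaces as [rilekɔ] and [riletʃɛ], with a stem-final [k] ~ [tʃ] alternation.
The stem 'egg' ([bebɔtʃɔ], [bebɔtʃɛ]) shows [tʃ] unchanged in both environments, so [tʃ] cannot be basic with [k] derived before the DAT suffix.
So /k/ is underlying, and a rule of palatalization before a front vowel — /k/ and /g/ become palato-alveolar [tʃ] and [dʒ] before a front vowel — gives [tʃ].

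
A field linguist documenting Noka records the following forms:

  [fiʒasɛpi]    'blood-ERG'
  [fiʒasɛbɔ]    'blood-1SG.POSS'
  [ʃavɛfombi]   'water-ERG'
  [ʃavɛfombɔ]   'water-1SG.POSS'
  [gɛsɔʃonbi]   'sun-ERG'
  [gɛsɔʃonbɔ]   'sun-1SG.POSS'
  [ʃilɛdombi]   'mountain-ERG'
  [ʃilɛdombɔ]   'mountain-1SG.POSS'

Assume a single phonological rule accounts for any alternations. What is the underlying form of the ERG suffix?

/-pi/

The ERG suffix surfaces as [-bi] and [-pi], depending on the final segment of the stem.
The 1SG.POSS suffix, which begins with [b], is invariant after every stem; so [b] is not altered by any rule here.
The ERG suffix is therefore /-pi/ underlyingly, with post-nasal voicing: voiceless stops become voiced after a nasal.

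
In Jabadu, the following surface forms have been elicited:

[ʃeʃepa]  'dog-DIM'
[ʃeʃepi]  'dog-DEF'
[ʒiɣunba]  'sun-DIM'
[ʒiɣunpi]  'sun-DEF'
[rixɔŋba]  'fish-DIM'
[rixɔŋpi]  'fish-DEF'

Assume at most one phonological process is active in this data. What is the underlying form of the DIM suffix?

/-ba/

The DIM suffix surfaces as [-ba] and [-pa], depending on the final segment of the stem.
The DEF suffix, which begins with [p], is invariant after every stem; so [p] is not altered by any rule here.
The DIM suffix is therefore /-ba/ underlyingly, with post-vocalic devoicing: voiced stops become voiceless after a vowel.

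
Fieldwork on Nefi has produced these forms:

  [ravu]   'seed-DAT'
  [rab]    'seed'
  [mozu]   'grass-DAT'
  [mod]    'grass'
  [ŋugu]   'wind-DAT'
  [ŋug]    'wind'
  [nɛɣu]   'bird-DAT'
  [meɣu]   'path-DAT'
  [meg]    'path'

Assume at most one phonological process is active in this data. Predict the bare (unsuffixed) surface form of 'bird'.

The root 'path' surfaces as [meɣu] and [meg], with a stem-final [ɣ] ~ [g] alternation.
Compare 'wind', with invariant [g] in [ŋugu] and [ŋug]: an analysis with underlying /g/ and a rule producing [ɣ] before the DAT suffix would wrongly predict alternation here too.
Therefore /ɣ/ is basic and [g] is derived by word-final hardening (voiced fricatives become stops word-finally).
The one attested form of 'bird', [nɛɣu], shows underlying /nɛɣ/. Applying the same rule word-finally gives [nɛg].

[nɛg]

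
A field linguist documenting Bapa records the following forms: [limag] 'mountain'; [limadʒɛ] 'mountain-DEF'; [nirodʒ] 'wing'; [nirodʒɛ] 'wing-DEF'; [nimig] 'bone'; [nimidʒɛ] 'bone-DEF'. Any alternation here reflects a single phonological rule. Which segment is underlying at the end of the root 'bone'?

The stem for 'bone' ends in [g] in [nimig] but [dʒ] in [nimidʒɛ].
The stem 'wing' ([nirodʒ], [nirodʒɛ]) shows [dʒ] unchanged in both environments, so [dʒ] cannot be basic with [g] derived in isolation.
So /g/ is underlying, and a rule of palatalization before a front vowel — /g/ becomes palato-alveolar [dʒ] before a front vowel — gives [dʒ].

/g/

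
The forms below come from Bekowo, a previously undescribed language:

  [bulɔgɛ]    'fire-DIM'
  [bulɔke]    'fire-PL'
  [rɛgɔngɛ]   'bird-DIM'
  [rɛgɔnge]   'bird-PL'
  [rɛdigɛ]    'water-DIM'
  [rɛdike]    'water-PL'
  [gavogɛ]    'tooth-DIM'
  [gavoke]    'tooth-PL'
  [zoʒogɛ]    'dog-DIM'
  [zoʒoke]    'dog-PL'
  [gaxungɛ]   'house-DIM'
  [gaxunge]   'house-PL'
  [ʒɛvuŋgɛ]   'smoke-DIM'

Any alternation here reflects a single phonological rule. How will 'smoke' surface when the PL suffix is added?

The PL suffix surfaces as [-ge] and [-ke], depending on the final segment of the stem.
By contrast the DIM suffix keeps its initial [g] throughout — that segment must be underlying.
The PL suffix is therefore /-ke/ underlyingly, with post-nasal voicing: voiceless stops become voiced after a nasal.
After 'smoke', which ends in a nasal, the suffix surfaces as [-ge], giving [ʒɛvuŋge].

[ʒɛvuŋge]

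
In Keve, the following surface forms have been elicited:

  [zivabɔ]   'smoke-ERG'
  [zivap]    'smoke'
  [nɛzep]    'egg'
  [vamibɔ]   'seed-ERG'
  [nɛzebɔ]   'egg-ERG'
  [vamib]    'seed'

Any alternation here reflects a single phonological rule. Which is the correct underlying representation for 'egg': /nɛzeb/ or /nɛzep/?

/nɛzep/

The root 'egg' surfaces as [nɛzebɔ] and [nɛzep], with a stem-final [b] ~ [p] alternation.
Compare 'seed', with invariant [b] in [vamibɔ] and [vamib]: an analysis with underlying /b/ and a rule producing [p] in isolation would wrongly predict alternation here too.
Therefore /p/ is basic and [b] is derived by intervocalic voicing (voiceless stops become voiced between vowels).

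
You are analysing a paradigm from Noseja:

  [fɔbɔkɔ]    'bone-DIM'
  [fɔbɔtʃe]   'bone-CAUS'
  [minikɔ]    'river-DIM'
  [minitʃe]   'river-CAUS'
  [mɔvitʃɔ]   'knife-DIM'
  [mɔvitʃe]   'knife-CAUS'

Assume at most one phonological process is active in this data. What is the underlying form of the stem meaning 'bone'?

/fɔbɔk/

The stem for 'bone' ends in [k] in [fɔbɔkɔ] but [tʃ] in [fɔbɔtʃe].
The stem 'knife' ([mɔvitʃɔ], [mɔvitʃe]) shows [tʃ] unchanged in both environments, so [tʃ] cannot be basic with [k] derived before the DIM suffix.
The alternation reflects palatalization before a front vowel: /k/ becomes palato-alveolar [tʃ] before a front vowel. /k/ is underlying.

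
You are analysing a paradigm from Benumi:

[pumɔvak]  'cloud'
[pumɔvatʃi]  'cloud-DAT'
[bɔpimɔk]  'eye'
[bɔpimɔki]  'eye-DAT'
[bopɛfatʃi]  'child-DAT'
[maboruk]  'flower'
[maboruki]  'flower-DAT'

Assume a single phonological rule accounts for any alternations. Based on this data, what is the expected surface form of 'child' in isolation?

'cloud' shows [k] ~ [tʃ] at the end of the stem ([pumɔvak] vs [pumɔvatʃi]).
But 'eye' keeps [k] in both environments ([bɔpimɔk], [bɔpimɔki]), so there is no rule changing /k/ to [tʃ] before the DAT suffix.
Therefore /tʃ/ is basic and [k] is derived by depalatalization (palato-alveolar /tʃ/ becomes [k] when no front vowel follows).
The one attested form of 'child', [bopɛfatʃi], shows underlying /bopɛfatʃ/. Applying the same rule when no front vowel follows gives [bopɛfak].

[bopɛfak]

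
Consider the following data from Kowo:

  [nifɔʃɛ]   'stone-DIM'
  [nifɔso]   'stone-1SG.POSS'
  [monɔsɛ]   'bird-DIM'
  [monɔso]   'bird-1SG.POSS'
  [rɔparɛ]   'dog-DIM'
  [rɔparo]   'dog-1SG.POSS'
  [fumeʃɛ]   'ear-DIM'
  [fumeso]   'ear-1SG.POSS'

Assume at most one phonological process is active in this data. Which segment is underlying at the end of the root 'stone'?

In [nifɔʃɛ] and [nifɔso] the final segment of 'stone' alternates: [ʃ] ~ [s].
If /s/ were underlying and a rule turned it into [ʃ] before the DIM suffix, 'bird' would also alternate; but it has [s] in both [monɔsɛ] and [monɔso].
Therefore /ʃ/ is basic and [s] is derived by depalatalization (palato-alveolar /ʃ/ becomes [s] when no front vowel follows).

/ʃ/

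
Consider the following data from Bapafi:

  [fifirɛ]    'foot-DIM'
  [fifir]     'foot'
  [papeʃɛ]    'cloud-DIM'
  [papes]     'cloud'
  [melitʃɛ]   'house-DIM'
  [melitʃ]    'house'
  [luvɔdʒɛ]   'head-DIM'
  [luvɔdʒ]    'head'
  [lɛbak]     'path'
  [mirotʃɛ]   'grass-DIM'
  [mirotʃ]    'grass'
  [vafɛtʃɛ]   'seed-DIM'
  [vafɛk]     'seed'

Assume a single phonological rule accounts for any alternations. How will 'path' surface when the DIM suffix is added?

[lɛbatʃɛ]

The root 'seed' surfaces as [vafɛtʃɛ] and [vafɛk], with a stem-final [tʃ] ~ [k] alternation.
Compare 'grass', with invariant [tʃ] in [mirotʃɛ] and [mirotʃ]: an analysis with underlying /tʃ/ and a rule producing [k] in isolation would wrongly predict alternation here too.
So /k/ is underlying, and a rule of palatalization before a front vowel — /k/ and /s/ become palato-alveolar [tʃ] and [ʃ] before a front vowel — gives [tʃ].
The one attested form of 'path', [lɛbak], shows underlying /lɛbak/. Applying the same rule before a front vowel gives [lɛbatʃɛ].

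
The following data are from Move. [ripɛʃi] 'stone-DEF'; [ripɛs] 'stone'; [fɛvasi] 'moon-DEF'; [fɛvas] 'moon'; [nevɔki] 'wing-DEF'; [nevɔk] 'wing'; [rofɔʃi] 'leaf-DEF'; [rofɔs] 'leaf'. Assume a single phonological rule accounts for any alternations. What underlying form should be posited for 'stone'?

/ripɛʃ/

The root 'stone' surfaces as [ripɛʃi] and [ripɛs], with a stem-final [ʃ] ~ [s] alternation.
Compare 'moon', with invariant [s] in [fɛvasi] and [fɛvas]: an analysis with underlying /s/ and a rule producing [ʃ] before the DEF suffix would wrongly predict alternation here too.
The underlying segment must be /ʃ/; palato-alveolar /ʃ/ becomes [s] when no front vowel follows, yielding [s] there.
The underlying form of 'stone' is therefore /ripɛʃ/.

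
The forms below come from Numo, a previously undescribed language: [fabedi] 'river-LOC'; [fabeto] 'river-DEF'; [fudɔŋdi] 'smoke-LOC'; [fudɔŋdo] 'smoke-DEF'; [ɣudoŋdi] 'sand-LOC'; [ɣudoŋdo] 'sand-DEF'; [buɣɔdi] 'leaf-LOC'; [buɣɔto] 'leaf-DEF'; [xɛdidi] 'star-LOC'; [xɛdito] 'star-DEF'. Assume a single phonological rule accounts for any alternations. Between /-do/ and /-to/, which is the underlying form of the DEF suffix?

The DEF morpheme has two allomorphs, [-do] and [-to].
By contrast the LOC suffix keeps its initial [d] throughout — that segment must be underlying.
So the underlying form is /-to/, and voiceless stops become voiced after a nasal.

/-to/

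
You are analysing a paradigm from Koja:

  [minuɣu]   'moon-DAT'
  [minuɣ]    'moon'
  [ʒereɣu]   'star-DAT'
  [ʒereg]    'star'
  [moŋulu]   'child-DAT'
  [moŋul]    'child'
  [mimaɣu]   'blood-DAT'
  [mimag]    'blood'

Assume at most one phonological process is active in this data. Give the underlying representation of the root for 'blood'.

The root 'blood' surfaces as [mimaɣu] and [mimag], with a stem-final [ɣ] ~ [g] alternation.
If /ɣ/ were underlying and a rule turned it into [g] in isolation, 'moon' would also alternate; but it has [ɣ] in both [minuɣu] and [minuɣ].
Therefore /g/ is basic and [ɣ] is derived by intervocalic spirantization (voiced stops become fricatives between vowels).

/mimag/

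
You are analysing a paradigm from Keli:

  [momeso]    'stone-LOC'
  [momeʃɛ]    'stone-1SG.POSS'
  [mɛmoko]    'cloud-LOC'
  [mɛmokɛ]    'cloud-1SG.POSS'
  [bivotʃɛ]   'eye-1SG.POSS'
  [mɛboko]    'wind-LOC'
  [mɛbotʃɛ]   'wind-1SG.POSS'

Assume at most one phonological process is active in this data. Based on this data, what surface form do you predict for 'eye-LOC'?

[bivoko]

In [mɛboko] and [mɛbotʃɛ] the final segment of 'wind' alternates: [k] ~ [tʃ].
Compare 'cloud', with invariant [k] in [mɛmoko] and [mɛmokɛ]: an analysis with underlying /k/ and a rule producing [tʃ] before the 1SG.POSS suffix would wrongly predict alternation here too.
The alternation reflects depalatalization: palato-alveolar /tʃ/ and /ʃ/ become [k] and [s] when no front vowel follows. /tʃ/ is underlying.
From [bivotʃɛ] the stem 'eye' is /bivotʃ/; when no front vowel follows this yields [bivoko].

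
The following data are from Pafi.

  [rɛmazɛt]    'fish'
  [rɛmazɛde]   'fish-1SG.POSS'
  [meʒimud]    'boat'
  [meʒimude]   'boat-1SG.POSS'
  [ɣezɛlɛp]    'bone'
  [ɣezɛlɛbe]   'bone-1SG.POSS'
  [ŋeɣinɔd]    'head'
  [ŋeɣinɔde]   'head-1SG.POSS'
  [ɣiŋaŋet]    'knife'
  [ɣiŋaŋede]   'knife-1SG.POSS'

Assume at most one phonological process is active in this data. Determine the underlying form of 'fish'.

The stem for 'fish' ends in [t] in [rɛmazɛt] but [d] in [rɛmazɛde].
The stem 'boat' ([meʒimud], [meʒimude]) shows [d] unchanged in both environments, so [d] cannot be basic with [t] derived in isolation.
The underlying segment must be /t/; voiceless stops become voiced between vowels, yielding [d] there.
The underlying form of 'fish' is therefore /rɛmazɛt/.

/rɛmazɛt/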